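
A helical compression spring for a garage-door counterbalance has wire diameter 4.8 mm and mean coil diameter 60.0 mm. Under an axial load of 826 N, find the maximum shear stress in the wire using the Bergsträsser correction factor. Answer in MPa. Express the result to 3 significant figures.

Spring index C = D/d = 60.0/4.8 = 12.5000
K_B = (4C+2)/(4C−3) = 52.000/47.000 = 1.1064
τ₀ = 8FD/(πd³) = 8·826·60.0/(π·4.8³) = 396480/347.44 = 1141.2 MPa
τ_max = K·τ₀ = 1.1064 × 1141.2 = 1262.6 MPa

1260 MPa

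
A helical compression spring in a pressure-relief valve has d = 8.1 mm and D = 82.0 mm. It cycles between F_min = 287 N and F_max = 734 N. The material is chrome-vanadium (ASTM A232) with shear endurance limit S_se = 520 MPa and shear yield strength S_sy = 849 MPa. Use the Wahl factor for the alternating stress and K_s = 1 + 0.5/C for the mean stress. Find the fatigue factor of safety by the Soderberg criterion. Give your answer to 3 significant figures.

C = D/d = 82.0/8.1 = 10.1235; K_W = (4C−1)/(4C−4)+0.615/C = 1.1430; K_s = 1+0.5/C = 1.0494
F_a = (F_max−F_min)/2 = 223.5 N; F_m = (F_max+F_min)/2 = 510.5 N
τ_a = K_W·8F_aD/(πd³) = 1.1430 × 87.817 = 100.37 MPa
τ_m = K_s·8F_mD/(πd³) = 1.0494 × 200.58 = 210.49 MPa
Soderberg: 1/n_f = τ_a/S_se + τ_m/S_sy = 100.37/520 + 210.49/849 = 0.19302 + 0.24793 = 0.44095
n_f = 1/0.44095 = 2.268

2.27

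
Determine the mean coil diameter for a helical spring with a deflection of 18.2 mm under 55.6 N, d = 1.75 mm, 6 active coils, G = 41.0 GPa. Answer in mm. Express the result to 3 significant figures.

Required rate k = F/δ = 55.6/18.2 = 3.0549 N/mm
D = (Gd⁴/(8N_a·k))^(1/3) = (41.0×10³·1.75⁴/(8·6·3.0549))^(1/3)
  = (2622.35)^(1/3) = 13.7900 mm

13.8 mm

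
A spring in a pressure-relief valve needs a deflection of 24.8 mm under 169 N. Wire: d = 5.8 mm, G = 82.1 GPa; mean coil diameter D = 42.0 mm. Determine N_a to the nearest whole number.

Required rate k = F/δ = 169/24.8 = 6.8145 N/mm
N_a = Gd⁴/(8D³k) = (82.1×10³ × 5.8⁴)/(8 × 42.0³ × 6.8145)
    = 9.29084e+07 / 4.03899e+06 = 23 → 23 coils

23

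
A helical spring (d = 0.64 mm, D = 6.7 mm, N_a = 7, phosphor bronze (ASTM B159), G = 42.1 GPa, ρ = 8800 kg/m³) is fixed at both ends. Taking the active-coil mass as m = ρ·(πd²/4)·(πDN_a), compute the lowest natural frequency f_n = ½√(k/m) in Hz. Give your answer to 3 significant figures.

501 Hz

k = Gd⁴/(8D³N_a) = (42.1×10³)(0.64⁴)/(8·6.7³·7) = 0.41936 N/mm = 419.36 N/m
Wire length L = πDN_a = π·6.7·7 = 147.34 mm
m = ρ·(πd²/4)·L = 8800 × 0.3217×10⁻⁶ m² × 0.14734 m = 0.00041711 kg
f_n = ½√(k/m) = 0.5·√(419.36/0.00041711) = 0.5·√(1.0054e+06) = 501.35 Hz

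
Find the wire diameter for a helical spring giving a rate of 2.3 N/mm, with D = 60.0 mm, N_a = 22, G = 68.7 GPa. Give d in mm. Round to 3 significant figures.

5.97 mm

d = (8D³N_a·k / G)^(1/4) = (8·60.0³·22·2.3 / (68.7×10³))^0.25
  = (1272.7)^0.25 = 5.9729 mm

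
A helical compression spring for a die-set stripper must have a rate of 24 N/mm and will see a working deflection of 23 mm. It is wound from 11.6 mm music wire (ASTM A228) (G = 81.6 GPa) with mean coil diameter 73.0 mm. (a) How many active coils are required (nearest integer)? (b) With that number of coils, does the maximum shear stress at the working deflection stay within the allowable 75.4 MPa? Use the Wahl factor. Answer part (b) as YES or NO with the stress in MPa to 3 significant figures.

(a) 20 coils; (b) NO, τ_max = 80.6 MPa

N_a = Gd⁴/(8D³k) = (81.6×10³)(11.6⁴)/(8·73.0³·24) = 19.78 → N_a = 20
Actual rate k = Gd⁴/(8D³·20) = 23.737 N/mm
Working load F = kδ = 23.737·23 = 545.96 N
C = 73.0/11.6 = 6.2931; K_W = (4C−1)/(4C−4)+0.615/C = 1.2394
τ_max = K_W·8FD/(πd³) = 1.2394·65.021 = 80.588 MPa
τ_max > 75.4 MPa → exceeds allowable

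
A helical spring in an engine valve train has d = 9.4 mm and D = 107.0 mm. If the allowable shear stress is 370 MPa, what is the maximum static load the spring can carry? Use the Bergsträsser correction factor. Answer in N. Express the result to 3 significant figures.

1010 N

C = D/d = 107.0/9.4 = 11.3830
K_B = (4C+2)/(4C−3) = 47.532/42.532 = 1.1176
τ_max = K·8FD/(πd³) → F_max = τ_allow·πd³/(8DK)
F_max = 370·π·9.4³/(8·107.0·1.1176) = 9.6546e+05/956.63 = 1009.2 N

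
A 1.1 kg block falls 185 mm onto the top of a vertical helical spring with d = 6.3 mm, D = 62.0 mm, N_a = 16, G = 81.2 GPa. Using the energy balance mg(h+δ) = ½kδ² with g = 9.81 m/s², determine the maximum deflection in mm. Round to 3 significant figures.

k = Gd⁴/(8D³N_a) = (81.2×10³)(6.3⁴)/(8·62.0³·16) = 4.1931 N/mm
W = mg = 1.1 × 9.81 = 10.791 N
½kδ² − Wδ − Wh = 0 → δ = (W + √(W² + 2kWh))/k
δ = (10.791 + √(116.45 + 16741.6))/4.1931 = (10.791 + 129.84)/4.1931 = 33.538 mm

33.5 mm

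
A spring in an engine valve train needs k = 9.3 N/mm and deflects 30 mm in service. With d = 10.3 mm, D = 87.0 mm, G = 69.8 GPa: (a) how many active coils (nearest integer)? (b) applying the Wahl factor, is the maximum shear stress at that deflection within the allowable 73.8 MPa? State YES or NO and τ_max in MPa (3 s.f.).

N_a = Gd⁴/(8D³k) = (69.8×10³)(10.3⁴)/(8·87.0³·9.3) = 16.04 → N_a = 16
Actual rate k = Gd⁴/(8D³·16) = 9.3204 N/mm
Working load F = kδ = 9.3204·30 = 279.61 N
C = 87.0/10.3 = 8.4466; K_W = (4C−1)/(4C−4)+0.615/C = 1.1735
τ_max = K_W·8FD/(πd³) = 1.1735·56.69 = 66.527 MPa
τ_max ≤ 73.8 MPa → acceptable

(a) 16 coils; (b) YES, τ_max = 66.5 MPa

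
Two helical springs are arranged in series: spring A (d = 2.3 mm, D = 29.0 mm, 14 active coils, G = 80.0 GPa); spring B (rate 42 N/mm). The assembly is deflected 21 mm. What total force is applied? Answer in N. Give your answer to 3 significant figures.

k_A = Gd⁴/(8D³N_a) = (80.0×10³)(2.3⁴)/(8·29.0³·14) = 0.81958 N/mm
Series: 1/k_eq = 1/0.81958 + 1/42 = 1.244; k_eq = 0.80389 N/mm
F = k_eq·δ = 0.80389·21 = 16.882 N

16.9 N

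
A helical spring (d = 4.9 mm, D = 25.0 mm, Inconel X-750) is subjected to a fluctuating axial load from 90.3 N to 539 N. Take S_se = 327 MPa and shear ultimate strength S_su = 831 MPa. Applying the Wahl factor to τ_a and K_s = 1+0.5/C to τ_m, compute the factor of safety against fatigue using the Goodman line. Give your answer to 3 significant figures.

C = D/d = 25.0/4.9 = 5.1020; K_W = (4C−1)/(4C−4)+0.615/C = 1.3034; K_s = 1+0.5/C = 1.0980
F_a = (F_max−F_min)/2 = 224.35 N; F_m = (F_max+F_min)/2 = 314.65 N
τ_a = K_W·8F_aD/(πd³) = 1.3034 × 121.4 = 158.23 MPa
τ_m = K_s·8F_mD/(πd³) = 1.0980 × 170.26 = 186.95 MPa
Goodman: 1/n_f = τ_a/S_se + τ_m/S_su = 158.23/327 + 186.95/831 = 0.48388 + 0.22497 = 0.70885
n_f = 1/0.70885 = 1.411

1.41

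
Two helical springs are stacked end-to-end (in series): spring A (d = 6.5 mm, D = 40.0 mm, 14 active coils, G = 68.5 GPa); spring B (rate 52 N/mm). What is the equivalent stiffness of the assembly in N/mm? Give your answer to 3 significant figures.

12.8 N/mm

k_A = Gd⁴/(8D³N_a) = (68.5×10³)(6.5⁴)/(8·40.0³·14) = 17.059 N/mm
Series: 1/k_eq = 1/17.059 + 1/52 = 0.077852; k_eq = 12.845 N/mm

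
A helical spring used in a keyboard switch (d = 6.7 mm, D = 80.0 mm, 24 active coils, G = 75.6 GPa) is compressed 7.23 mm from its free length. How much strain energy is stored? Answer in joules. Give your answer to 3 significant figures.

0.0405 J

k = Gd⁴/(8D³N_a) = (75.6×10³)(6.7⁴)/(8·80.0³·24) = 1.5497 N/mm
U = ½kδ² = 0.5 × 1.5497 × 7.23² = 40.504 N·mm = 0.040504 J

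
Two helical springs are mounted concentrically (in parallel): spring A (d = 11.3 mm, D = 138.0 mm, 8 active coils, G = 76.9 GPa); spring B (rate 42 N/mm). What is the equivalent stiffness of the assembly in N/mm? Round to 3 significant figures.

49.5 N/mm

k_A = Gd⁴/(8D³N_a) = (76.9×10³)(11.3⁴)/(8·138.0³·8) = 7.4546 N/mm
Parallel: k_eq = 7.4546 + 42 = 49.455 N/mm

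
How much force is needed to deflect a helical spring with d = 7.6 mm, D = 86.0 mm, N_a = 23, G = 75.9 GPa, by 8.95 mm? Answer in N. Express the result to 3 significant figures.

19.4 N

k = Gd⁴/(8D³N_a) = (75.9×10³)(7.6⁴)/(8·86.0³·23) = 2.1636 N/mm
F = k·δ = 2.1636 × 8.95 = 19.364 N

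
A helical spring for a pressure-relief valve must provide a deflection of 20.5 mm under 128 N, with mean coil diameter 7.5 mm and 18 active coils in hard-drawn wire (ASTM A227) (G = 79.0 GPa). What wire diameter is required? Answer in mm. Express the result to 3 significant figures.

1.48 mm

Required rate k = F/δ = 128/20.5 = 6.2439 N/mm
d = (8D³N_a·k / G)^(1/4) = (8·7.5³·18·6.2439 / (79.0×10³))^0.25
  = (4.8015)^0.25 = 1.4803 mm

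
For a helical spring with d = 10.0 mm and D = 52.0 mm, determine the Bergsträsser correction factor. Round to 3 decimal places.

C = D/d = 52.0/10.0 = 5.2000
K_B = (4C+2)/(4C−3) = 22.800/17.800 = 1.2809

1.281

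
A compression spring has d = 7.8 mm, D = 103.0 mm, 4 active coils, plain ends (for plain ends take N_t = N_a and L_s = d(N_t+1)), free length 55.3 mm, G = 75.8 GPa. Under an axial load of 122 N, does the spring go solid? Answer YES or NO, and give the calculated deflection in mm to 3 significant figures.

k = Gd⁴/(8D³N_a) = (75.8×10³)(7.8⁴)/(8·103.0³·4) = 8.0239 N/mm
N_t = 4; L_s = 7.8·5 = 39 mm; δ_solid = L₀ − L_s = 55.3 − 39 = 16.3 mm
δ = F/k = 122/8.0239 = 15.205 mm
δ < δ_solid → spring does not go solid

NO, δ = 15.2 mm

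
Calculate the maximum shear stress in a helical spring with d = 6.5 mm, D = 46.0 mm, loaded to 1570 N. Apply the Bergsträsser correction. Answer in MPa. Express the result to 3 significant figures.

Spring index C = D/d = 46.0/6.5 = 7.0769
K_B = (4C+2)/(4C−3) = 30.308/25.308 = 1.1976
τ₀ = 8FD/(πd³) = 8·1570·46.0/(π·6.5³) = 577760/862.76 = 669.66 MPa
τ_max = K·τ₀ = 1.1976 × 669.66 = 801.97 MPa

802 MPa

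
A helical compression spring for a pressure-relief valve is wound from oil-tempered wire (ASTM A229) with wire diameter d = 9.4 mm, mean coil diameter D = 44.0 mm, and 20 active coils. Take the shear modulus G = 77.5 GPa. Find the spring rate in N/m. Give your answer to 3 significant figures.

k = Gd⁴/(8D³N_a) = (77.5×10³ × 9.4⁴) / (8 × 44.0³ × 20)
  = 6.0508e+08 / 1.36294e+07 = 44.395 N/mm = 44395 N/m

44400 N/m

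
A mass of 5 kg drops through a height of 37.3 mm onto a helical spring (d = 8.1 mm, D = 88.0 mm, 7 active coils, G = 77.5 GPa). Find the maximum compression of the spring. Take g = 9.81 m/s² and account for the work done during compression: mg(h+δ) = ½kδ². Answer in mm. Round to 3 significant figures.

26.8 mm

k = Gd⁴/(8D³N_a) = (77.5×10³)(8.1⁴)/(8·88.0³·7) = 8.7419 N/mm
W = mg = 5 × 9.81 = 49.05 N
½kδ² − Wδ − Wh = 0 → δ = (W + √(W² + 2kWh))/k
δ = (49.05 + √(2405.9 + 31987.7))/8.7419 = (49.05 + 185.46)/8.7419 = 26.825 mm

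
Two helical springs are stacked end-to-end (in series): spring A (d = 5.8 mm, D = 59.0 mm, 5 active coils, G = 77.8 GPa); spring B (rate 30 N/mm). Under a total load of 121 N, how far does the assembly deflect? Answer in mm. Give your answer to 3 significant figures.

k_A = Gd⁴/(8D³N_a) = (77.8×10³)(5.8⁴)/(8·59.0³·5) = 10.717 N/mm
Series: 1/k_eq = 1/10.717 + 1/30 = 0.12664; k_eq = 7.8962 N/mm
δ = F/k_eq = 121/7.8962 = 15.324 mm

15.3 mm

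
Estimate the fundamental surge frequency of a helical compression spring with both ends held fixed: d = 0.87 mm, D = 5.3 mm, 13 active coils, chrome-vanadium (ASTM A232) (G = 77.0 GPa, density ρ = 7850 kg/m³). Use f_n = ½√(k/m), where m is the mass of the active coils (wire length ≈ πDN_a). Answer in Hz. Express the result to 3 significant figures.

k = Gd⁴/(8D³N_a) = (77.0×10³)(0.87⁴)/(8·5.3³·13) = 2.8491 N/mm = 2849.1 N/m
Wire length L = πDN_a = π·5.3·13 = 216.46 mm
m = ρ·(πd²/4)·L = 7850 × 0.59447×10⁻⁶ m² × 0.21646 m = 0.0010101 kg
f_n = ½√(k/m) = 0.5·√(2849.1/0.0010101) = 0.5·√(2.8206e+06) = 839.73 Hz

840 Hz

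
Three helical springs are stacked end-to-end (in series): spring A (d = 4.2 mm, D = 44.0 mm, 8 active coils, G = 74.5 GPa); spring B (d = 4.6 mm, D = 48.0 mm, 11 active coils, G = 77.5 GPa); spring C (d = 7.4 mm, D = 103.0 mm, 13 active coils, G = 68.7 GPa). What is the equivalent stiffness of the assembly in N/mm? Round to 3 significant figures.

k_A = Gd⁴/(8D³N_a) = (74.5×10³)(4.2⁴)/(8·44.0³·8) = 4.2522 N/mm
k_B = Gd⁴/(8D³N_a) = (77.5×10³)(4.6⁴)/(8·48.0³·11) = 3.5656 N/mm
k_C = Gd⁴/(8D³N_a) = (68.7×10³)(7.4⁴)/(8·103.0³·13) = 1.8128 N/mm
Series: 1/k_eq = 1/4.2522 + 1/3.5656 + 1/1.8128 = 1.0673; k_eq = 0.93696 N/mm

0.937 N/mm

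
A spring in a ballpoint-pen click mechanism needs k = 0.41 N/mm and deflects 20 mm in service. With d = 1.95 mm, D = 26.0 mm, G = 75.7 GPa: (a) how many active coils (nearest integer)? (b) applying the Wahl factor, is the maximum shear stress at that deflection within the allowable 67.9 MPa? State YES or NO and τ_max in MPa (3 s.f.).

N_a = Gd⁴/(8D³k) = (75.7×10³)(1.95⁴)/(8·26.0³·0.41) = 18.99 → N_a = 19
Actual rate k = Gd⁴/(8D³·19) = 0.4097 N/mm
Working load F = kδ = 0.4097·20 = 8.1941 N
C = 26.0/1.95 = 13.3333; K_W = (4C−1)/(4C−4)+0.615/C = 1.1069
τ_max = K_W·8FD/(πd³) = 1.1069·73.166 = 80.99 MPa
τ_max > 67.9 MPa → exceeds allowable

(a) 19 coils; (b) NO, τ_max = 81.0 MPa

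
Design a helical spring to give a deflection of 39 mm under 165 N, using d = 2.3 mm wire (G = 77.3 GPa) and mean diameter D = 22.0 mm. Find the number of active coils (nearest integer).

Required rate k = F/δ = 165/39 = 4.2308 N/mm
N_a = Gd⁴/(8D³k) = (77.3×10³ × 2.3⁴)/(8 × 22.0³ × 4.2308)
    = 2.16317e+06 / 360394 = 6.002 → 6 coils

6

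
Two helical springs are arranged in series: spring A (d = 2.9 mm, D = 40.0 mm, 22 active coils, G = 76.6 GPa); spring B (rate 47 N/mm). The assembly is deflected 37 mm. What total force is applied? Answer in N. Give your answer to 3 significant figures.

k_A = Gd⁴/(8D³N_a) = (76.6×10³)(2.9⁴)/(8·40.0³·22) = 0.48098 N/mm
Series: 1/k_eq = 1/0.48098 + 1/47 = 2.1004; k_eq = 0.47611 N/mm
F = k_eq·δ = 0.47611·37 = 17.616 N

17.6 N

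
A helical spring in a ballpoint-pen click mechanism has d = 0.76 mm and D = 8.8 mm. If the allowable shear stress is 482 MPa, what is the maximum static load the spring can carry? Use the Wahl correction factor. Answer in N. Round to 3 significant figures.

C = D/d = 8.8/0.76 = 11.5789
K_W = (4C−1)/(4C−4) + 0.615/C = 45.316/42.316 + 0.0531 = 1.1240
τ_max = K·8FD/(πd³) → F_max = τ_allow·πd³/(8DK)
F_max = 482·π·0.76³/(8·8.8·1.1240) = 664.72/79.13 = 8.4003 N

8.40 N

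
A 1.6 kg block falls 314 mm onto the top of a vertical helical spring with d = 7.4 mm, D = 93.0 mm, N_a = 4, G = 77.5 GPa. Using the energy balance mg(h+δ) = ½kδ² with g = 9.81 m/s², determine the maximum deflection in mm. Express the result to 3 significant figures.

k = Gd⁴/(8D³N_a) = (77.5×10³)(7.4⁴)/(8·93.0³·4) = 9.0288 N/mm
W = mg = 1.6 × 9.81 = 15.696 N
½kδ² − Wδ − Wh = 0 → δ = (W + √(W² + 2kWh))/k
δ = (15.696 + √(246.36 + 88997.6))/9.0288 = (15.696 + 298.74)/9.0288 = 34.826 mm

34.8 mm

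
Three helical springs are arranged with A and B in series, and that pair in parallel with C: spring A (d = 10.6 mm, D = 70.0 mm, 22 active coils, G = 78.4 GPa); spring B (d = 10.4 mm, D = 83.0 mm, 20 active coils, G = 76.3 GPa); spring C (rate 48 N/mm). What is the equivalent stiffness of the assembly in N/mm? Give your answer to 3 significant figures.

k_A = Gd⁴/(8D³N_a) = (78.4×10³)(10.6⁴)/(8·70.0³·22) = 16.396 N/mm
k_B = Gd⁴/(8D³N_a) = (76.3×10³)(10.4⁴)/(8·83.0³·20) = 9.7567 N/mm
Springs A,B series: k_AB = 1/(1/16.396+1/9.7567) = 6.1168 N/mm; parallel with C: k_eq = 6.1168+48 = 54.117 N/mm

54.1 N/mm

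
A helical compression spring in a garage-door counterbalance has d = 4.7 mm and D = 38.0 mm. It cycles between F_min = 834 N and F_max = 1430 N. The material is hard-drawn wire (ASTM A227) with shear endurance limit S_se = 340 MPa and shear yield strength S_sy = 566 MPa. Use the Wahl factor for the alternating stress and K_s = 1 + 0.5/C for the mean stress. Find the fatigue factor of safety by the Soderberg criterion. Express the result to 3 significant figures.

0.340

C = D/d = 38.0/4.7 = 8.0851; K_W = (4C−1)/(4C−4)+0.615/C = 1.1819; K_s = 1+0.5/C = 1.0618
F_a = (F_max−F_min)/2 = 298 N; F_m = (F_max+F_min)/2 = 1132 N
τ_a = K_W·8F_aD/(πd³) = 1.1819 × 277.75 = 328.27 MPa
τ_m = K_s·8F_mD/(πd³) = 1.0618 × 1055.1 = 1120.3 MPa
Soderberg: 1/n_f = τ_a/S_se + τ_m/S_sy = 328.27/340 + 1120.3/566 = 0.96551 + 1.97934 = 2.9448
n_f = 1/2.9448 = 0.3396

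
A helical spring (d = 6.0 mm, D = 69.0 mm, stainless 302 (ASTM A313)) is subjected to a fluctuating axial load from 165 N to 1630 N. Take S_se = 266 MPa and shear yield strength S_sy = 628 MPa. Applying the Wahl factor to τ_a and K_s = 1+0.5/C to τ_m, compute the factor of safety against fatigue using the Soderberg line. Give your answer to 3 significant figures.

0.268

C = D/d = 69.0/6.0 = 11.5000; K_W = (4C−1)/(4C−4)+0.615/C = 1.1249; K_s = 1+0.5/C = 1.0435
F_a = (F_max−F_min)/2 = 732.5 N; F_m = (F_max+F_min)/2 = 897.5 N
τ_a = K_W·8F_aD/(πd³) = 1.1249 × 595.86 = 670.29 MPa
τ_m = K_s·8F_mD/(πd³) = 1.0435 × 730.08 = 761.82 MPa
Soderberg: 1/n_f = τ_a/S_se + τ_m/S_sy = 670.29/266 + 761.82/628 = 2.51987 + 1.21309 = 3.733
n_f = 1/3.733 = 0.2679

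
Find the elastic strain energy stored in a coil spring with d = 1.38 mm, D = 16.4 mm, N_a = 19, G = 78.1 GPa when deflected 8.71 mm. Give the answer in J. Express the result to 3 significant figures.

k = Gd⁴/(8D³N_a) = (78.1×10³)(1.38⁴)/(8·16.4³·19) = 0.42247 N/mm
U = ½kδ² = 0.5 × 0.42247 × 8.71² = 16.025 N·mm = 0.016025 J

0.0160 J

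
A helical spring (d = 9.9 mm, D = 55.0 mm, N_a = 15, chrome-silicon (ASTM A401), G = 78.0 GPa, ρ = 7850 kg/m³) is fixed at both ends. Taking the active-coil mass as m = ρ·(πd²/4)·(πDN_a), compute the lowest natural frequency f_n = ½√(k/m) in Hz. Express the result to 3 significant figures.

77.4 Hz

k = Gd⁴/(8D³N_a) = (78.0×10³)(9.9⁴)/(8·55.0³·15) = 37.529 N/mm = 37529 N/m
Wire length L = πDN_a = π·55.0·15 = 2591.8 mm
m = ρ·(πd²/4)·L = 7850 × 76.977×10⁻⁶ m² × 2.5918 m = 1.5662 kg
f_n = ½√(k/m) = 0.5·√(37529/1.5662) = 0.5·√(23963) = 77.399 Hz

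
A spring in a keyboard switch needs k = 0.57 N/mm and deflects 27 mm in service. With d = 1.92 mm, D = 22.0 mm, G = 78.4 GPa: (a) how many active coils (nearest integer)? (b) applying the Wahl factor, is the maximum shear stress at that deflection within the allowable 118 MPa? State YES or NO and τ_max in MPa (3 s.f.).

N_a = Gd⁴/(8D³k) = (78.4×10³)(1.92⁴)/(8·22.0³·0.57) = 21.94 → N_a = 22
Actual rate k = Gd⁴/(8D³·22) = 0.56851 N/mm
Working load F = kδ = 0.56851·27 = 15.35 N
C = 22.0/1.92 = 11.4583; K_W = (4C−1)/(4C−4)+0.615/C = 1.1254
τ_max = K_W·8FD/(πd³) = 1.1254·121.5 = 136.73 MPa
τ_max > 118 MPa → exceeds allowable

(a) 22 coils; (b) NO, τ_max = 137 MPa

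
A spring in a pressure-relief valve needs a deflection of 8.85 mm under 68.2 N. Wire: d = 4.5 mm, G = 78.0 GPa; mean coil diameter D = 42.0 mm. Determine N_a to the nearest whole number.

7

Required rate k = F/δ = 68.2/8.85 = 7.7062 N/mm
N_a = Gd⁴/(8D³k) = (78.0×10³ × 4.5⁴)/(8 × 42.0³ × 7.7062)
    = 3.19849e+07 / 4.5675e+06 = 7.003 → 7 coils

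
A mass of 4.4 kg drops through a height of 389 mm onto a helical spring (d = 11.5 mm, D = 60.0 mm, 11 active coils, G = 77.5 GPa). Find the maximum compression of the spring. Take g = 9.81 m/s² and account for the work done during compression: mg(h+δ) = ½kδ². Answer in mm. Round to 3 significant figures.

k = Gd⁴/(8D³N_a) = (77.5×10³)(11.5⁴)/(8·60.0³·11) = 71.311 N/mm
W = mg = 4.4 × 9.81 = 43.164 N
½kδ² − Wδ − Wh = 0 → δ = (W + √(W² + 2kWh))/k
δ = (43.164 + √(1863.1 + 2.39474e+06))/71.311 = (43.164 + 1548.1)/71.311 = 22.314 mm

22.3 mm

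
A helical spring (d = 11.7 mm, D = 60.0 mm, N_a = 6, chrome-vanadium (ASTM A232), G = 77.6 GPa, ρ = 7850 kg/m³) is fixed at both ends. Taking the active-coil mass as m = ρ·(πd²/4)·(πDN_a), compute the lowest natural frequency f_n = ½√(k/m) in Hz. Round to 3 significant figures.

k = Gd⁴/(8D³N_a) = (77.6×10³)(11.7⁴)/(8·60.0³·6) = 140.25 N/mm = 1.4025e+05 N/m
Wire length L = πDN_a = π·60.0·6 = 1131 mm
m = ρ·(πd²/4)·L = 7850 × 107.51×10⁻⁶ m² × 1.131 m = 0.95452 kg
f_n = ½√(k/m) = 0.5·√(1.4025e+05/0.95452) = 0.5·√(1.4694e+05) = 191.66 Hz

192 Hz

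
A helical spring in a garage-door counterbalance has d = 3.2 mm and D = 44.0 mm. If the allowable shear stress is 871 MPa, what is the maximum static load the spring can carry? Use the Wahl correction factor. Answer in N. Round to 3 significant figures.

C = D/d = 44.0/3.2 = 13.7500
K_W = (4C−1)/(4C−4) + 0.615/C = 54.000/51.000 + 0.0447 = 1.1036
τ_max = K·8FD/(πd³) → F_max = τ_allow·πd³/(8DK)
F_max = 871·π·3.2³/(8·44.0·1.1036) = 89664/388.45 = 230.83 N

231 N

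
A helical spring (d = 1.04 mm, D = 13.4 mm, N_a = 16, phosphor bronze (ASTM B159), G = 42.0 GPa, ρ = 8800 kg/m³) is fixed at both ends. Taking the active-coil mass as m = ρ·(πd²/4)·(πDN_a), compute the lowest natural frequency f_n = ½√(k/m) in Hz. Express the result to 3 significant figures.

k = Gd⁴/(8D³N_a) = (42.0×10³)(1.04⁴)/(8·13.4³·16) = 0.15954 N/mm = 159.54 N/m
Wire length L = πDN_a = π·13.4·16 = 673.56 mm
m = ρ·(πd²/4)·L = 8800 × 0.84949×10⁻⁶ m² × 0.67356 m = 0.0050352 kg
f_n = ½√(k/m) = 0.5·√(159.54/0.0050352) = 0.5·√(31684) = 89 Hz

89.0 Hz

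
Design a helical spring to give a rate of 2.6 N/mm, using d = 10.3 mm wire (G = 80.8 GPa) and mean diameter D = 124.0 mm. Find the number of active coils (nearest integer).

N_a = Gd⁴/(8D³k) = (80.8×10³ × 10.3⁴)/(8 × 124.0³ × 2.6)
    = 9.09411e+08 / 3.96578e+07 = 22.93 → 23 coils

23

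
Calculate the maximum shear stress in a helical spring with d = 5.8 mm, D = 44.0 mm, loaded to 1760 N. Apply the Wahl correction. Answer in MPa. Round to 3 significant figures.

1210 MPa

Spring index C = D/d = 44.0/5.8 = 7.5862
K_W = (4C−1)/(4C−4) + 0.615/C = 29.345/26.345 + 0.0811 = 1.1949
τ₀ = 8FD/(πd³) = 8·1760·44.0/(π·5.8³) = 619520/612.96 = 1010.7 MPa
τ_max = K·τ₀ = 1.1949 × 1010.7 = 1207.7 MPa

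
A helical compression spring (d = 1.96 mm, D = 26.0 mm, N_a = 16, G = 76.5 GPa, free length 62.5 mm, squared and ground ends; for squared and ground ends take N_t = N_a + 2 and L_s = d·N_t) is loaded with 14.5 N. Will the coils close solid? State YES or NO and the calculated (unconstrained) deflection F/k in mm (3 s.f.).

YES, δ = 28.9 mm

k = Gd⁴/(8D³N_a) = (76.5×10³)(1.96⁴)/(8·26.0³·16) = 0.50183 N/mm
N_t = 18; L_s = 1.96·18 = 35.28 mm; δ_solid = L₀ − L_s = 62.5 − 35.28 = 27.22 mm
δ = F/k = 14.5/0.50183 = 28.894 mm
δ ≥ δ_solid → spring goes solid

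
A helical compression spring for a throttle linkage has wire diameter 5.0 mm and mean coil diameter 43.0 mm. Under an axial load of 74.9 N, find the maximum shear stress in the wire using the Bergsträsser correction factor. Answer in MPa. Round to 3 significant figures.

Spring index C = D/d = 43.0/5.0 = 8.6000
K_B = (4C+2)/(4C−3) = 36.400/31.400 = 1.1592
τ₀ = 8FD/(πd³) = 8·74.9·43.0/(π·5.0³) = 25765.6/392.7 = 65.612 MPa
τ_max = K·τ₀ = 1.1592 × 65.612 = 76.059 MPa

76.1 MPa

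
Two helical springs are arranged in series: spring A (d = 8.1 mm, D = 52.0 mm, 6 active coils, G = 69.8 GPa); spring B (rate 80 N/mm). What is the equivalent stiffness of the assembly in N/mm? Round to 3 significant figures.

k_A = Gd⁴/(8D³N_a) = (69.8×10³)(8.1⁴)/(8·52.0³·6) = 44.519 N/mm
Series: 1/k_eq = 1/44.519 + 1/80 = 0.034962; k_eq = 28.602 N/mm

28.6 N/mm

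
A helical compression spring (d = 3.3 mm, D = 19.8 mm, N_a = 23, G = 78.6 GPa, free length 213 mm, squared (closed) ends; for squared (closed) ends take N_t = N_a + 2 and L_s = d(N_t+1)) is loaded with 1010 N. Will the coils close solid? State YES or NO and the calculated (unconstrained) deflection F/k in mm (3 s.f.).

YES, δ = 155 mm

k = Gd⁴/(8D³N_a) = (78.6×10³)(3.3⁴)/(8·19.8³·23) = 6.5263 N/mm
N_t = 25; L_s = 3.3·26 = 85.8 mm; δ_solid = L₀ − L_s = 213 − 85.8 = 127.2 mm
δ = F/k = 1010/6.5263 = 154.76 mm
δ ≥ δ_solid → spring goes solid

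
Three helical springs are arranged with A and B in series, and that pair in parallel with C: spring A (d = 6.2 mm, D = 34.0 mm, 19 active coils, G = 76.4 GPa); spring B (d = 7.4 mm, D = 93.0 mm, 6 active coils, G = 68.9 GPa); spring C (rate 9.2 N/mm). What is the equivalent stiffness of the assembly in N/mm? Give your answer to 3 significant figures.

k_A = Gd⁴/(8D³N_a) = (76.4×10³)(6.2⁴)/(8·34.0³·19) = 18.896 N/mm
k_B = Gd⁴/(8D³N_a) = (68.9×10³)(7.4⁴)/(8·93.0³·6) = 5.3513 N/mm
Springs A,B series: k_AB = 1/(1/18.896+1/5.3513) = 4.1703 N/mm; parallel with C: k_eq = 4.1703+9.2 = 13.37 N/mm

13.4 N/mm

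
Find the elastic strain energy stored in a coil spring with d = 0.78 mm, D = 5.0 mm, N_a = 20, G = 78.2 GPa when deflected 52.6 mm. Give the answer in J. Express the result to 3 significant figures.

2.00 J

k = Gd⁴/(8D³N_a) = (78.2×10³)(0.78⁴)/(8·5.0³·20) = 1.4473 N/mm
U = ½kδ² = 0.5 × 1.4473 × 52.6² = 2002.2 N·mm = 2.0022 J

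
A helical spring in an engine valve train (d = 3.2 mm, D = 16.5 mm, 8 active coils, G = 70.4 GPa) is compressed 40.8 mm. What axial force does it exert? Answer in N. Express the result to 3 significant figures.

k = Gd⁴/(8D³N_a) = (70.4×10³)(3.2⁴)/(8·16.5³·8) = 25.677 N/mm
F = k·δ = 25.677 × 40.8 = 1047.6 N

1050 N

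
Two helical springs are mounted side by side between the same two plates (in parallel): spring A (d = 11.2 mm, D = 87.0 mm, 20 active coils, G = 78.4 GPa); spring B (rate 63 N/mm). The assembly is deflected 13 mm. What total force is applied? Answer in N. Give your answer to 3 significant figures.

971 N

k_A = Gd⁴/(8D³N_a) = (78.4×10³)(11.2⁴)/(8·87.0³·20) = 11.709 N/mm
Parallel: k_eq = 11.709 + 63 = 74.709 N/mm
F = k_eq·δ = 74.709·13 = 971.21 N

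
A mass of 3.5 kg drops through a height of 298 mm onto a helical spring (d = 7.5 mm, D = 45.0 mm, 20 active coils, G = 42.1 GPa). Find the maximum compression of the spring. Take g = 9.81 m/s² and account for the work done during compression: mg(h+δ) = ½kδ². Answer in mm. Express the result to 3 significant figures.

51.2 mm

k = Gd⁴/(8D³N_a) = (42.1×10³)(7.5⁴)/(8·45.0³·20) = 9.1363 N/mm
W = mg = 3.5 × 9.81 = 34.335 N
½kδ² − Wδ − Wh = 0 → δ = (W + √(W² + 2kWh))/k
δ = (34.335 + √(1178.9 + 186962))/9.1363 = (34.335 + 433.75)/9.1363 = 51.234 mm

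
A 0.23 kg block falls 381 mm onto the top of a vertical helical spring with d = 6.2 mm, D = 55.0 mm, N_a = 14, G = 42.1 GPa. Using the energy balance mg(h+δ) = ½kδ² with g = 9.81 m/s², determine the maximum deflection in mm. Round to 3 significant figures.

23.4 mm

k = Gd⁴/(8D³N_a) = (42.1×10³)(6.2⁴)/(8·55.0³·14) = 3.3384 N/mm
W = mg = 0.23 × 9.81 = 2.2563 N
½kδ² − Wδ − Wh = 0 → δ = (W + √(W² + 2kWh))/k
δ = (2.2563 + √(5.0909 + 5739.77))/3.3384 = (2.2563 + 75.795)/3.3384 = 23.38 mm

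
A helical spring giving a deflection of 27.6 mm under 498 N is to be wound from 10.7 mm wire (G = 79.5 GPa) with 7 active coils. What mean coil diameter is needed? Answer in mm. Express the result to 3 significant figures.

101 mm

Required rate k = F/δ = 498/27.6 = 18.043 N/mm
D = (Gd⁴/(8N_a·k))^(1/3) = (79.5×10³·10.7⁴/(8·7·18.043))^(1/3)
  = (1.03132e+06)^(1/3) = 101.0333 mm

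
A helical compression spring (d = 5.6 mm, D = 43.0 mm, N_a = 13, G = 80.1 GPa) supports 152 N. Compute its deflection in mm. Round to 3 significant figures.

16.0 mm

k = Gd⁴/(8D³N_a) = (80.1×10³)(5.6⁴)/(8·43.0³·13) = 9.5268 N/mm
δ = F/k = 152 / 9.5268 = 15.955 mm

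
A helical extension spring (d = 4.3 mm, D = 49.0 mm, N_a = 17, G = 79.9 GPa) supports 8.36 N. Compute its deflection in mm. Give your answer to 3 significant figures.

4.90 mm

k = Gd⁴/(8D³N_a) = (79.9×10³)(4.3⁴)/(8·49.0³·17) = 1.7072 N/mm
δ = F/k = 8.36 / 1.7072 = 4.8968 mm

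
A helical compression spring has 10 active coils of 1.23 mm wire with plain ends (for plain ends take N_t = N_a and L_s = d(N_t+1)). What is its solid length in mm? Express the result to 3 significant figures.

plain ends: N_t = N_a = 10
L_s = d·(N_t+1) = 1.23 × 11 = 13.53 mm

13.5 mm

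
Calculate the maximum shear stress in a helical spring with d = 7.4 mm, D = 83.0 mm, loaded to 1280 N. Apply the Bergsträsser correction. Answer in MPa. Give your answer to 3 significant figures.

747 MPa

Spring index C = D/d = 83.0/7.4 = 11.2162
K_B = (4C+2)/(4C−3) = 46.865/41.865 = 1.1194
τ₀ = 8FD/(πd³) = 8·1280·83.0/(π·7.4³) = 849920/1273 = 667.63 MPa
τ_max = K·τ₀ = 1.1194 × 667.63 = 747.36 MPa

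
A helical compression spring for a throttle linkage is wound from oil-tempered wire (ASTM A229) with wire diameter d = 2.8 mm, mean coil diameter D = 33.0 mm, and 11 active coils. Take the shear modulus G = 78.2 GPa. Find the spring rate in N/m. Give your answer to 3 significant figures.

k = Gd⁴/(8D³N_a) = (78.2×10³ × 2.8⁴) / (8 × 33.0³ × 11)
  = 4.80661e+06 / 3.16246e+06 = 1.5199 N/mm = 1519.9 N/m

1520 N/m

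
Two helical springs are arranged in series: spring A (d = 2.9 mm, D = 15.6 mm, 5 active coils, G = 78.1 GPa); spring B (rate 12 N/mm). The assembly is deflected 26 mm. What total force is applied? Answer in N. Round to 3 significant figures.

k_A = Gd⁴/(8D³N_a) = (78.1×10³)(2.9⁴)/(8·15.6³·5) = 36.376 N/mm
Series: 1/k_eq = 1/36.376 + 1/12 = 0.11082; k_eq = 9.0233 N/mm
F = k_eq·δ = 9.0233·26 = 234.61 N

235 N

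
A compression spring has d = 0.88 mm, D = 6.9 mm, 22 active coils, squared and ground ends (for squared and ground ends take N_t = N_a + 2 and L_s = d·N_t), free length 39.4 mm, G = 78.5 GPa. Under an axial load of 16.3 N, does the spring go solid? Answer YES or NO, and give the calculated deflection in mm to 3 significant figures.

YES, δ = 20.0 mm

k = Gd⁴/(8D³N_a) = (78.5×10³)(0.88⁴)/(8·6.9³·22) = 0.81422 N/mm
N_t = 24; L_s = 0.88·24 = 21.12 mm; δ_solid = L₀ − L_s = 39.4 − 21.12 = 18.28 mm
δ = F/k = 16.3/0.81422 = 20.019 mm
δ ≥ δ_solid → spring goes solid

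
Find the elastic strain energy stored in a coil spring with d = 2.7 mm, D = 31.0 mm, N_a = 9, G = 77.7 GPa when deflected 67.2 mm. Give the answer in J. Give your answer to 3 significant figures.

4.35 J

k = Gd⁴/(8D³N_a) = (77.7×10³)(2.7⁴)/(8·31.0³·9) = 1.9251 N/mm
U = ½kδ² = 0.5 × 1.9251 × 67.2² = 4346.8 N·mm = 4.3468 J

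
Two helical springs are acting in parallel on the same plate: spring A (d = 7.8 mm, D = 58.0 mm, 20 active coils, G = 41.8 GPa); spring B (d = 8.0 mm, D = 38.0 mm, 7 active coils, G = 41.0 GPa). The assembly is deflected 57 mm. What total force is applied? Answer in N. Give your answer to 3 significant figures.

3400 N

k_A = Gd⁴/(8D³N_a) = (41.8×10³)(7.8⁴)/(8·58.0³·20) = 4.9562 N/mm
k_B = Gd⁴/(8D³N_a) = (41.0×10³)(8.0⁴)/(8·38.0³·7) = 54.652 N/mm
Parallel: k_eq = 4.9562 + 54.652 = 59.608 N/mm
F = k_eq·δ = 59.608·57 = 3397.7 N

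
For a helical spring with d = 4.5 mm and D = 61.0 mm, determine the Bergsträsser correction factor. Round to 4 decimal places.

C = D/d = 61.0/4.5 = 13.5556
K_B = (4C+2)/(4C−3) = 56.222/51.222 = 1.0976

1.0976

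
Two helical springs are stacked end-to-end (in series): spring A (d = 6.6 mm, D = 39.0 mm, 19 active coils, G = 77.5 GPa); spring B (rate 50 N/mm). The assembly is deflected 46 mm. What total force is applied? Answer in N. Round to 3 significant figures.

566 N

k_A = Gd⁴/(8D³N_a) = (77.5×10³)(6.6⁴)/(8·39.0³·19) = 16.309 N/mm
Series: 1/k_eq = 1/16.309 + 1/50 = 0.081314; k_eq = 12.298 N/mm
F = k_eq·δ = 12.298·46 = 565.71 N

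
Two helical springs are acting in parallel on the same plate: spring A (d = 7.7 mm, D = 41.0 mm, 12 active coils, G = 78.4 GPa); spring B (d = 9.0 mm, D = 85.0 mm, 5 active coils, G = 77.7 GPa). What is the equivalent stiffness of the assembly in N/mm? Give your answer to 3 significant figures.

k_A = Gd⁴/(8D³N_a) = (78.4×10³)(7.7⁴)/(8·41.0³·12) = 41.654 N/mm
k_B = Gd⁴/(8D³N_a) = (77.7×10³)(9.0⁴)/(8·85.0³·5) = 20.753 N/mm
Parallel: k_eq = 41.654 + 20.753 = 62.407 N/mm

62.4 N/mm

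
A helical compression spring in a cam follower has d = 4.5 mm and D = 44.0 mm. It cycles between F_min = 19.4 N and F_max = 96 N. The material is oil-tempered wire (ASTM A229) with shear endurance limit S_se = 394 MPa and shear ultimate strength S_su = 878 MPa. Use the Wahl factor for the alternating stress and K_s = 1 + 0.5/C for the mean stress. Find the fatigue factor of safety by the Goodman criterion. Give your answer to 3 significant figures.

C = D/d = 44.0/4.5 = 9.7778; K_W = (4C−1)/(4C−4)+0.615/C = 1.1483; K_s = 1+0.5/C = 1.0511
F_a = (F_max−F_min)/2 = 38.3 N; F_m = (F_max+F_min)/2 = 57.7 N
τ_a = K_W·8F_aD/(πd³) = 1.1483 × 47.093 = 54.079 MPa
τ_m = K_s·8F_mD/(πd³) = 1.0511 × 70.947 = 74.574 MPa
Goodman: 1/n_f = τ_a/S_se + τ_m/S_su = 54.079/394 + 74.574/878 = 0.13726 + 0.08494 = 0.22219
n_f = 1/0.22219 = 4.501

4.50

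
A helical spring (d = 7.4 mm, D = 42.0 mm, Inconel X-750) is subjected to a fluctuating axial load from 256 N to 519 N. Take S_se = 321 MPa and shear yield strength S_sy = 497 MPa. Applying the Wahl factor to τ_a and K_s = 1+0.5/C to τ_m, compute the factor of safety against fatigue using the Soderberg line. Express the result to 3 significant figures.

C = D/d = 42.0/7.4 = 5.6757; K_W = (4C−1)/(4C−4)+0.615/C = 1.2688; K_s = 1+0.5/C = 1.0881
F_a = (F_max−F_min)/2 = 131.5 N; F_m = (F_max+F_min)/2 = 387.5 N
τ_a = K_W·8F_aD/(πd³) = 1.2688 × 34.707 = 44.035 MPa
τ_m = K_s·8F_mD/(πd³) = 1.0881 × 102.27 = 111.28 MPa
Soderberg: 1/n_f = τ_a/S_se + τ_m/S_sy = 44.035/321 + 111.28/497 = 0.13718 + 0.22391 = 0.36109
n_f = 1/0.36109 = 2.769

2.77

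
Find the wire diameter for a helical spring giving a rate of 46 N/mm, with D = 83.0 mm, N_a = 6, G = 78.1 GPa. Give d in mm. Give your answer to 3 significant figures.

11.3 mm

d = (8D³N_a·k / G)^(1/4) = (8·83.0³·6·46 / (78.1×10³))^0.25
  = (16165)^0.25 = 11.2758 mm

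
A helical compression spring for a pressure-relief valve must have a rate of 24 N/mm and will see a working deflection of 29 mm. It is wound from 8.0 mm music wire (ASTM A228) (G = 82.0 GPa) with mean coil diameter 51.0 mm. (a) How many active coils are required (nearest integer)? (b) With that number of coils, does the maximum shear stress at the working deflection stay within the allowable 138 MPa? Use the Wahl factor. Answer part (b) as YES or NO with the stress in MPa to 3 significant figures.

N_a = Gd⁴/(8D³k) = (82.0×10³)(8.0⁴)/(8·51.0³·24) = 13.19 → N_a = 13
Actual rate k = Gd⁴/(8D³·13) = 24.346 N/mm
Working load F = kδ = 24.346·29 = 706.04 N
C = 51.0/8.0 = 6.3750; K_W = (4C−1)/(4C−4)+0.615/C = 1.2360
τ_max = K_W·8FD/(πd³) = 1.2360·179.09 = 221.35 MPa
τ_max > 138 MPa → exceeds allowable

(a) 13 coils; (b) NO, τ_max = 221 MPa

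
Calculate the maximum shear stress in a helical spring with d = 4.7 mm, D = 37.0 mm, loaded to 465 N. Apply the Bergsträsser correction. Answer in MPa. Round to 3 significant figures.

Spring index C = D/d = 37.0/4.7 = 7.8723
K_B = (4C+2)/(4C−3) = 33.489/28.489 = 1.1755
τ₀ = 8FD/(πd³) = 8·465·37.0/(π·4.7³) = 137640/326.17 = 421.99 MPa
τ_max = K·τ₀ = 1.1755 × 421.99 = 496.05 MPa

496 MPa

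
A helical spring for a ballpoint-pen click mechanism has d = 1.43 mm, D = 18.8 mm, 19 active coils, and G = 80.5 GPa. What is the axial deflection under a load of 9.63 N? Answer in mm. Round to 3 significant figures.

28.9 mm

k = Gd⁴/(8D³N_a) = (80.5×10³)(1.43⁴)/(8·18.8³·19) = 0.33329 N/mm
δ = F/k = 9.63 / 0.33329 = 28.894 mm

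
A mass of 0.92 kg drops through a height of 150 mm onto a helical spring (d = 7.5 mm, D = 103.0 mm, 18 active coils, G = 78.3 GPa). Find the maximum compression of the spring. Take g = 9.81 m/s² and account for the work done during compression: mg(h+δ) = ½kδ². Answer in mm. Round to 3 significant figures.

47.6 mm

k = Gd⁴/(8D³N_a) = (78.3×10³)(7.5⁴)/(8·103.0³·18) = 1.5745 N/mm
W = mg = 0.92 × 9.81 = 9.0252 N
½kδ² − Wδ − Wh = 0 → δ = (W + √(W² + 2kWh))/k
δ = (9.0252 + √(81.454 + 4262.95))/1.5745 = (9.0252 + 65.912)/1.5745 = 47.595 mm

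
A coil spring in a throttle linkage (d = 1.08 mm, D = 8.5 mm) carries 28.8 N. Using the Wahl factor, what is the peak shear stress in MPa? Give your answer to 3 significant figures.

Spring index C = D/d = 8.5/1.08 = 7.8704
K_W = (4C−1)/(4C−4) + 0.615/C = 30.481/27.481 + 0.0781 = 1.1873
τ₀ = 8FD/(πd³) = 8·28.8·8.5/(π·1.08³) = 1958.4/3.9575 = 494.86 MPa
τ_max = K·τ₀ = 1.1873 × 494.86 = 587.55 MPa

588 MPa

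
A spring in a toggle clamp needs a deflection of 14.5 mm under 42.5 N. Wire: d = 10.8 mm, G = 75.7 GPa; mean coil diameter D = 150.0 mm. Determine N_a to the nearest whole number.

13

Required rate k = F/δ = 42.5/14.5 = 2.931 N/mm
N_a = Gd⁴/(8D³k) = (75.7×10³ × 10.8⁴)/(8 × 150.0³ × 2.931)
    = 1.02989e+09 / 7.91379e+07 = 13.01 → 13 coils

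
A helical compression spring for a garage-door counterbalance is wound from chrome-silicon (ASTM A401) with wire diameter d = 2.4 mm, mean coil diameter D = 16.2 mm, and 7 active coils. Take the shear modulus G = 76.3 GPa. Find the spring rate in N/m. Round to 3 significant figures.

k = Gd⁴/(8D³N_a) = (76.3×10³ × 2.4⁴) / (8 × 16.2³ × 7)
  = 2.53145e+06 / 238086 = 10.633 N/mm = 10633 N/m

10600 N/m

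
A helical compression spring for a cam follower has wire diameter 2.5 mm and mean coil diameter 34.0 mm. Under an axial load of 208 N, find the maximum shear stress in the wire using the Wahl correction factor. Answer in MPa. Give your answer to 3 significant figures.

1270 MPa

Spring index C = D/d = 34.0/2.5 = 13.6000
K_W = (4C−1)/(4C−4) + 0.615/C = 53.400/50.400 + 0.0452 = 1.1047
τ₀ = 8FD/(πd³) = 8·208·34.0/(π·2.5³) = 56576/49.087 = 1152.6 MPa
τ_max = K·τ₀ = 1.1047 × 1152.6 = 1273.3 MPa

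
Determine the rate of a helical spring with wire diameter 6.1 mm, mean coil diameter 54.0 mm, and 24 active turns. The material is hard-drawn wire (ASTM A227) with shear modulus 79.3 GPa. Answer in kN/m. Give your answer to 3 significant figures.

k = Gd⁴/(8D³N_a) = (79.3×10³ × 6.1⁴) / (8 × 54.0³ × 24)
  = 1.09798e+08 / 3.02331e+07 = 3.6317 N/mm

3.63 kN/m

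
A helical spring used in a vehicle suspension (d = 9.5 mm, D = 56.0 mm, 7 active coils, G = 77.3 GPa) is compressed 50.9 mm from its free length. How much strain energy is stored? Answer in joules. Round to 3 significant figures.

k = Gd⁴/(8D³N_a) = (77.3×10³)(9.5⁴)/(8·56.0³·7) = 64.021 N/mm
U = ½kδ² = 0.5 × 64.021 × 50.9² = 82933 N·mm = 82.933 J

82.9 J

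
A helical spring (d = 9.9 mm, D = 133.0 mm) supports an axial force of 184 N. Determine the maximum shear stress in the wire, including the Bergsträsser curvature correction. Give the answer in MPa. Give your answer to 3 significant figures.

70.6 MPa

Spring index C = D/d = 133.0/9.9 = 13.4343
K_B = (4C+2)/(4C−3) = 55.737/50.737 = 1.0985
τ₀ = 8FD/(πd³) = 8·184·133.0/(π·9.9³) = 195776/3048.3 = 64.225 MPa
τ_max = K·τ₀ = 1.0985 × 64.225 = 70.554 MPa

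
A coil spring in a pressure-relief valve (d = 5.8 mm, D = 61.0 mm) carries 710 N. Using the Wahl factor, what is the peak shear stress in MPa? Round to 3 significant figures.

Spring index C = D/d = 61.0/5.8 = 10.5172
K_W = (4C−1)/(4C−4) + 0.615/C = 41.069/38.069 + 0.0585 = 1.1373
τ₀ = 8FD/(πd³) = 8·710·61.0/(π·5.8³) = 346480/612.96 = 565.25 MPa
τ_max = K·τ₀ = 1.1373 × 565.25 = 642.85 MPa

643 MPa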